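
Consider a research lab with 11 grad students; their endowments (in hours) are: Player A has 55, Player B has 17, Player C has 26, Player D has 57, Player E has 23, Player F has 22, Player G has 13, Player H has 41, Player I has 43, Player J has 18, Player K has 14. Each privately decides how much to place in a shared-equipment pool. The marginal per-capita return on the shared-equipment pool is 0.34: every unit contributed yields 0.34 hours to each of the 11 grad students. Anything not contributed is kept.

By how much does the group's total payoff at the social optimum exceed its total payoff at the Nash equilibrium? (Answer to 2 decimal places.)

The private return per contributed unit is 0.34 < 1 for everyone, so the Nash equilibrium is zero contribution and the group total is Σ E_j = 55 + 17 + 26 + 57 + 23 + 22 + 13 + 41 + 43 + 18 + 14 = 329.
Each contributed unit returns 3.740 to the group, so the social optimum is full contribution by everyone: group total = 3.740 × 329 = 1230.46.
Efficiency loss = (3.740 − 1) × 329 = 901.46.

901.46 hours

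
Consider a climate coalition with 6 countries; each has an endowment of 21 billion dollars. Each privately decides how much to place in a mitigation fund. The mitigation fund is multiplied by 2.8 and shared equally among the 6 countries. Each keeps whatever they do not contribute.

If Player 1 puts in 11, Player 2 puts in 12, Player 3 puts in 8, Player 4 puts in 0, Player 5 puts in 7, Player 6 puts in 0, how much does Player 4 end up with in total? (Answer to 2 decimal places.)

38.73 billion dollars

Total contributed: 11 + 12 + 8 + 0 + 7 + 0 = 38.
Each receives 2.8 × 38 / 6 = 17.73 from the mitigation fund.
Player 4 keeps 21 − 0 = 21, so Player 4's payoff is 21 + 17.73 = 38.73.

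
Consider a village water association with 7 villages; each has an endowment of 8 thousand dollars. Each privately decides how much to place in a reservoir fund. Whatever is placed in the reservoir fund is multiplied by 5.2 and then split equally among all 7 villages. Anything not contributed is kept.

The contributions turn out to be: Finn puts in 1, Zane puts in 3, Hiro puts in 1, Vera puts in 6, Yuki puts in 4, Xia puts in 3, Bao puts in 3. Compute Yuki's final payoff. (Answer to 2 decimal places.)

Total contributed: 1 + 3 + 1 + 6 + 4 + 3 + 3 = 21.
Each receives 5.2 × 21 / 7 = 15.60 from the reservoir fund.
Yuki keeps 8 − 4 = 4, so Yuki's payoff is 4 + 15.60 = 19.60.

19.60 thousand dollars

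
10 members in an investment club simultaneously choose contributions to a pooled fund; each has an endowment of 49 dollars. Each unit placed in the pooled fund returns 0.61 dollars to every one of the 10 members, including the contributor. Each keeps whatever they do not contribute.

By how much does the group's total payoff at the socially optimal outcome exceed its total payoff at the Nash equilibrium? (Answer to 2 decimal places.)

2499.00 dollars

The private return per contributed unit is 0.61 < 1, so contributing 0 is dominant for every player. At the Nash equilibrium everyone keeps their 49, and the group total is 10 × 49 = 490.
Each contributed unit returns 6.100 to the group as a whole (0.61 to each of 10 players), which exceeds 1, so the social optimum is full contribution: group total = 6.100 × 490 = 2989.00.
Efficiency loss = 2989.00 − 490 = 2499.00.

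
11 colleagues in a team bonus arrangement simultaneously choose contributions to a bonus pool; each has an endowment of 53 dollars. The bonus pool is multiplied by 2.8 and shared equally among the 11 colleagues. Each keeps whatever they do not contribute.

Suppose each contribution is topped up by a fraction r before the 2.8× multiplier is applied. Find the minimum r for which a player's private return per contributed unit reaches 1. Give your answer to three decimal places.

2.929

With matching at rate r, one contributed unit becomes (1 + r) in the bonus pool and returns 2.8 × (1 + r) / 11 to the contributor.
Setting this equal to 1: 1 + r = 11/2.8 = 3.9286.
So the minimum matching rate is r = 3.9286 − 1 = 2.929.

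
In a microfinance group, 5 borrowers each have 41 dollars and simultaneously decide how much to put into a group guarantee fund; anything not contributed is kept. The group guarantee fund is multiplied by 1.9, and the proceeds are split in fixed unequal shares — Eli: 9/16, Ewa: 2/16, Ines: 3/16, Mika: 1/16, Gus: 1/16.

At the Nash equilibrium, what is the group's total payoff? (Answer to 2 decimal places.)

241.90 dollars

For player j, contributing a unit is worthwhile iff 1.9 × (j's share) ≥ 1, i.e. iff j's share is at least 0.5263.
Eli alone (share 9/16) is above the threshold, contributing 41; the remaining 4 contribute 0. Total contributed: 41.
The group guarantee fund pays out 1.9 × 41 = 77.90 in total (split across the unequal shares, but the aggregate is all that matters for the group sum).
The 4 free-riders keep 41 each, adding 164. Group total = 164 + 77.90 = 241.90.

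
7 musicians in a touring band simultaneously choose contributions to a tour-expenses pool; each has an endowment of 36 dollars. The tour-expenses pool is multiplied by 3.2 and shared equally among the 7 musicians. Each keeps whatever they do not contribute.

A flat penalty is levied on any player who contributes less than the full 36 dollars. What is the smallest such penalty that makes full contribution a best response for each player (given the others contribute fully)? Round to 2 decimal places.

Given the others contribute fully, the best deviation is to contribute 0 (any partial contribution still incurs the fine and gives up units whose private return 0.4571 is below 1).
Deviating from 36 to 0 saves 36 dollars but forfeits the deviator's share of the drop in the tour-expenses pool: 3.2/7 × 36 = 16.46.
So the deviation gain is 36 − 16.46 = 19.54, and the fine must be at least 19.54 dollars to wipe it out.

19.54 dollars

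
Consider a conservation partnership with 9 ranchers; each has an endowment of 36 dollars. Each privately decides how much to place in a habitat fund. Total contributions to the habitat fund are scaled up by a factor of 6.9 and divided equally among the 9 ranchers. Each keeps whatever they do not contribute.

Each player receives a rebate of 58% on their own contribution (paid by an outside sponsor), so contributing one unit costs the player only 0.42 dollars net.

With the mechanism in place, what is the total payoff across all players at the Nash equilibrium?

2423.52 dollars

Under the mechanism each unit contributed yields (6.9/9) / 0.42 = 1.8254 back to its contributor per unit of net cost, which exceeds 1, making full contribution the dominant choice for everyone.
So the Nash equilibrium is full contribution by all 9; the group earns 9 × (36 × 0.58 + 6.9 × 36) = 2423.52.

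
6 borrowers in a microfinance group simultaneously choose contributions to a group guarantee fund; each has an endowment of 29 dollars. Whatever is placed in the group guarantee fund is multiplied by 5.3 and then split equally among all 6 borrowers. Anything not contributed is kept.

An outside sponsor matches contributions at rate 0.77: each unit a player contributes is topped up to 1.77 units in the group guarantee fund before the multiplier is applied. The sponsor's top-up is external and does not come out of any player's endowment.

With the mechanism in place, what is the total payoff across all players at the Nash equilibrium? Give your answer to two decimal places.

Under the mechanism each unit contributed yields 5.3 × 1.77 / 6 = 1.5635 back to its contributor per unit of net cost, which exceeds 1, making full contribution the dominant choice for everyone.
So the Nash equilibrium is full contribution by all 6; the group earns 5.3 × 1.77 × 174 = 1632.29.

1632.29 dollars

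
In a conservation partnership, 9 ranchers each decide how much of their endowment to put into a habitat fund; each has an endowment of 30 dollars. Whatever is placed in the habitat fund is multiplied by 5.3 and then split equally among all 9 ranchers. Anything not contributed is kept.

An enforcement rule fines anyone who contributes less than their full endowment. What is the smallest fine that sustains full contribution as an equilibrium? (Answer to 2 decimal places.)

12.33 dollars

Given the others contribute fully, the best deviation is to contribute 0 (any partial contribution still incurs the fine and gives up units whose private return 0.5889 is below 1).
Deviating from 30 to 0 saves 30 dollars but forfeits the deviator's share of the drop in the habitat fund: 5.3/9 × 30 = 17.67.
So the deviation gain is 30 − 17.67 = 12.33, and the fine must be at least 12.33 dollars to wipe it out.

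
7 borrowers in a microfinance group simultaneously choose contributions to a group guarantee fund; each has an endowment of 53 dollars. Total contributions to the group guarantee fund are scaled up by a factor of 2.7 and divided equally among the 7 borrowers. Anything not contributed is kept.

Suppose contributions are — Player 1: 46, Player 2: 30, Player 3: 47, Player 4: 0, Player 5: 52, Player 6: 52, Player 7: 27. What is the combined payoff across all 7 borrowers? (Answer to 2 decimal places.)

Total contributed: 46 + 30 + 47 + 0 + 52 + 52 + 27 = 254; total kept: 7 × 53 − 254 = 117.
The group guarantee fund pays out 2.7 × 254 = 685.80 in aggregate.
Group total = 117 + 685.80 = 802.80.

802.80 dollars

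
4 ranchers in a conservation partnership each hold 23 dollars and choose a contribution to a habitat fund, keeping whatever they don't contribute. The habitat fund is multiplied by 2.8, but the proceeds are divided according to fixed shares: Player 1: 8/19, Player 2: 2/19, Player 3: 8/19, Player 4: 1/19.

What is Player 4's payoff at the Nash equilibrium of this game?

Player j's private return per contributed unit is 2.8 × (j's share). Contributing is weakly dominant for j when that share is at least 1/2.8 = 0.3571, and contributing 0 is dominant otherwise.
Player 1 and Player 3 clear that bar, contributing 23 each; the remaining 2 contribute 0. Total contributed: 46.
Player 4 keeps 23 and receives 2.8 × 46 × 1/19 = 6.78 from the habitat fund, for a payoff of 29.78.

29.78 dollars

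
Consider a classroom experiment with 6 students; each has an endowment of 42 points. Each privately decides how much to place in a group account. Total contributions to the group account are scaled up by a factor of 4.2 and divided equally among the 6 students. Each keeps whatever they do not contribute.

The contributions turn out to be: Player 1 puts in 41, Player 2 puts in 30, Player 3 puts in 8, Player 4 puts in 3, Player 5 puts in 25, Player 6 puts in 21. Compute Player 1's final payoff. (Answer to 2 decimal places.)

90.60 points

Total contributed: 41 + 30 + 8 + 3 + 25 + 21 = 128.
Each receives 4.2 × 128 / 6 = 89.60 from the group account.
Player 1 keeps 42 − 41 = 1, so Player 1's payoff is 1 + 89.60 = 90.60.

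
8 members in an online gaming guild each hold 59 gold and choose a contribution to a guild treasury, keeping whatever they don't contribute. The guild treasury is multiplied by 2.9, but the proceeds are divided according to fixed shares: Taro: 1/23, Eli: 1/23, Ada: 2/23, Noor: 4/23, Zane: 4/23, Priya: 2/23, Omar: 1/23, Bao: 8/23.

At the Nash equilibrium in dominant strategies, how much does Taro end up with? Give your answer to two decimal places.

66.44 gold

Each unit j contributes comes back to j as 2.9 × (j's share), so j prefers to contribute only if that share exceeds 1/2.9 = 0.3448; otherwise keeping the unit dominates.
The only share above 0.3448 is Bao's 8/23, contributing 59; the remaining 7 contribute 0. Total contributed: 59.
Taro keeps 59 and receives 2.9 × 59 × 1/23 = 7.44 from the guild treasury, for a payoff of 66.44.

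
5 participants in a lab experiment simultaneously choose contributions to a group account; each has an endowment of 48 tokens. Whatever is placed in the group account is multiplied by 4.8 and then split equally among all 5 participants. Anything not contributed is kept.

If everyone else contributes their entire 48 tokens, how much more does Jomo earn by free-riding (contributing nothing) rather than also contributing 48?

Switching from a contribution of 48 to 0 lets Jomo keep an extra 48 tokens, but lowers the group account by 48, which costs Jomo their own share of that drop: 4.8/5 × 48 = 46.08.
Net gain = 48 − 46.08 = 1.92. The private return per contributed unit (0.9600) is below 1, so free-riding is indeed the best response regardless of what the others do.

1.92 tokens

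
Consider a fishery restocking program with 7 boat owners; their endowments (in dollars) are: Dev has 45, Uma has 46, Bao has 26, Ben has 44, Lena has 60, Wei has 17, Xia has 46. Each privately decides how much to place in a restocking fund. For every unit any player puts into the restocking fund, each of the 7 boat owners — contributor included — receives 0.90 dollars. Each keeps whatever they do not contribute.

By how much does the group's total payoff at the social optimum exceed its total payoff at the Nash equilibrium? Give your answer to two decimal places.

1505.20 dollars

The private return per contributed unit is 0.90 < 1 for everyone, so the Nash equilibrium is zero contribution and the group total is Σ E_j = 45 + 46 + 26 + 44 + 60 + 17 + 46 = 284.
Each contributed unit returns 6.300 to the group, so the social optimum is full contribution by everyone: group total = 6.300 × 284 = 1789.20.
Efficiency loss = (6.300 − 1) × 284 = 1505.20.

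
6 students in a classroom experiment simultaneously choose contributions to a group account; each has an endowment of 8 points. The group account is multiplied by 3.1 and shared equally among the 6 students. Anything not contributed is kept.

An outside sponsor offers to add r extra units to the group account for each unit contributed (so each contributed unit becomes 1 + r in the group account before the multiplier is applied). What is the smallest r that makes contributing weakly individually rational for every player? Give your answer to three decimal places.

With matching at rate r, one contributed unit becomes (1 + r) in the group account and returns 3.1 × (1 + r) / 6 to the contributor.
Setting this equal to 1: 1 + r = 6/3.1 = 1.9355.
So the minimum matching rate is r = 1.9355 − 1 = 0.935.

0.935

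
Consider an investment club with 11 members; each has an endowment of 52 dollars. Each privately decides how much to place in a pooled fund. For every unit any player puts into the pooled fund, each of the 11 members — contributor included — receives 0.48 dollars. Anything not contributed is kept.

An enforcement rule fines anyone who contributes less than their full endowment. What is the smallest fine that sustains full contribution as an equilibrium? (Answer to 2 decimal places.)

Given the others contribute fully, the best deviation is to contribute 0 (any partial contribution still incurs the fine and gives up units whose private return 0.48 is below 1).
Deviating from 52 to 0 saves 52 dollars but forfeits the deviator's share of the drop in the pooled fund: 0.48 × 52 = 24.96.
So the deviation gain is 52 − 24.96 = 27.04, and the fine must be at least 27.04 dollars to wipe it out.

27.04 dollars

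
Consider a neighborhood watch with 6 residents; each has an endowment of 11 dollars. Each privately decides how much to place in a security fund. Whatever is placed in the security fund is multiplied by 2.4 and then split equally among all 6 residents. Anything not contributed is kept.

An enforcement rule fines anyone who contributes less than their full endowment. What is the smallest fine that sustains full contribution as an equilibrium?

6.60 dollars

Given the others contribute fully, the best deviation is to contribute 0 (any partial contribution still incurs the fine and gives up units whose private return 0.4000 is below 1).
Deviating from 11 to 0 saves 11 dollars but forfeits the deviator's share of the drop in the security fund: 2.4/6 × 11 = 4.40.
So the deviation gain is 11 − 4.40 = 6.60, and the fine must be at least 6.60 dollars to wipe it out.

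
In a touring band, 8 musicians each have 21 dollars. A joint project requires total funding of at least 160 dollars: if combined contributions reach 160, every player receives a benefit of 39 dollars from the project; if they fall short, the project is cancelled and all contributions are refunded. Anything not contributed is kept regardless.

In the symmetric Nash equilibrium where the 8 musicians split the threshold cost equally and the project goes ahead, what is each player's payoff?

40 dollars

Equal share of the threshold: 160/8 = 20.
At this profile no one gains by cutting their contribution: any cut drops the total below 160, the project is cancelled, contributions are refunded, and the deviator ends with 21, which is less than 21 − 20 + 39 = 40. Contributing more than 20 just wastes the excess. So contributing exactly 20 is a best response.
Each player's payoff: 21 − 20 + 39 = 40.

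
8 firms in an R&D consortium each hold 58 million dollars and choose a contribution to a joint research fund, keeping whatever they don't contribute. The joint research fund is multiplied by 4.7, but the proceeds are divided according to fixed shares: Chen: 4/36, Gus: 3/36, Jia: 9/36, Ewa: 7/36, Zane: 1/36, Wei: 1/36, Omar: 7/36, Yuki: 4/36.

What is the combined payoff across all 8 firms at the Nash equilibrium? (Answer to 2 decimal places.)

Each unit j contributes comes back to j as 4.7 × (j's share), so j prefers to contribute only if that share exceeds 1/4.7 = 0.2128; otherwise keeping the unit dominates.
Only Jia (9/36) clears that bar, contributing 58; the remaining 7 contribute 0. Total contributed: 58.
The joint research fund pays out 4.7 × 58 = 272.60 in total (split across the unequal shares, but the aggregate is all that matters for the group sum).
The 7 free-riders keep 58 each, adding 406. Group total = 406 + 272.60 = 678.60.

678.60 million dollars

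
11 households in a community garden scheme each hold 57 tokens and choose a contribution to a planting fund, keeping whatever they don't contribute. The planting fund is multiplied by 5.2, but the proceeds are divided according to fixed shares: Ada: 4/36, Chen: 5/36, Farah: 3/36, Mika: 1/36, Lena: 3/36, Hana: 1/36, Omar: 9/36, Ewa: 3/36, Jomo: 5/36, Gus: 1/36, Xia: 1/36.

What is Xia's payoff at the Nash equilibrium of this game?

65.23 tokens

Each unit j contributes comes back to j as 5.2 × (j's share), so j prefers to contribute only if that share exceeds 1/5.2 = 0.1923; otherwise keeping the unit dominates.
Omar alone (share 9/36) is above the threshold, contributing 57; the remaining 10 contribute 0. Total contributed: 57.
Xia keeps 57 and receives 5.2 × 57 × 1/36 = 8.23 from the planting fund, for a payoff of 65.23.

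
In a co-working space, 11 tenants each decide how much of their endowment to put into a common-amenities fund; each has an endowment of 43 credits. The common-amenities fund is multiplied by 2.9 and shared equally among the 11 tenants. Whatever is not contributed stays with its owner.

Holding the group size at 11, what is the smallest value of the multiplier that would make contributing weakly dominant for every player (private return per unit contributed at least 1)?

11

A contributed unit returns (multiplier)/11 to its contributor.
This reaches 1 exactly when the multiplier is 11.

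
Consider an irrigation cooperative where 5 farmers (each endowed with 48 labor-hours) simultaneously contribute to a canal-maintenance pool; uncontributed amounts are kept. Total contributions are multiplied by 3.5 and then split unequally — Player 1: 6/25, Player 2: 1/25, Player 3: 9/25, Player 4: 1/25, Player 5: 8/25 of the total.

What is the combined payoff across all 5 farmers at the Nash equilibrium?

480.00 labor-hours

Each unit j contributes comes back to j as 3.5 × (j's share), so j prefers to contribute only if that share exceeds 1/3.5 = 0.2857; otherwise keeping the unit dominates.
The shares above 0.2857 belong to Player 3 and Player 5, contributing 48 each; the remaining 3 contribute 0. Total contributed: 96.
The canal-maintenance pool pays out 3.5 × 96 = 336.00 in total (split across the unequal shares, but the aggregate is all that matters for the group sum).
The 3 free-riders keep 48 each, adding 144. Group total = 144 + 336.00 = 480.00.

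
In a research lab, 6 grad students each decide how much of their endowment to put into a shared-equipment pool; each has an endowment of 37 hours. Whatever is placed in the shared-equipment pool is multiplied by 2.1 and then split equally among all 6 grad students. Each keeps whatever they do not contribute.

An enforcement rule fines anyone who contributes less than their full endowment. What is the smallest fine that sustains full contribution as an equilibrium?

24.05 hours

Given the others contribute fully, the best deviation is to contribute 0 (any partial contribution still incurs the fine and gives up units whose private return 0.3500 is below 1).
Deviating from 37 to 0 saves 37 hours but forfeits the deviator's share of the drop in the shared-equipment pool: 2.1/6 × 37 = 12.95.
So the deviation gain is 37 − 12.95 = 24.05, and the fine must be at least 24.05 hours to wipe it out.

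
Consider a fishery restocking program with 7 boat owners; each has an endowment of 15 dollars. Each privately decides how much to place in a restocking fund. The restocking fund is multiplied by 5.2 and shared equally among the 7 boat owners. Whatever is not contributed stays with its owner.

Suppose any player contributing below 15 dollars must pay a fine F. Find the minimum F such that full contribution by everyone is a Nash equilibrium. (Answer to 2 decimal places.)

Given the others contribute fully, the best deviation is to contribute 0 (any partial contribution still incurs the fine and gives up units whose private return 0.7429 is below 1).
Deviating from 15 to 0 saves 15 dollars but forfeits the deviator's share of the drop in the restocking fund: 5.2/7 × 15 = 11.14.
So the deviation gain is 15 − 11.14 = 3.86, and the fine must be at least 3.86 dollars to wipe it out.

3.86 dollars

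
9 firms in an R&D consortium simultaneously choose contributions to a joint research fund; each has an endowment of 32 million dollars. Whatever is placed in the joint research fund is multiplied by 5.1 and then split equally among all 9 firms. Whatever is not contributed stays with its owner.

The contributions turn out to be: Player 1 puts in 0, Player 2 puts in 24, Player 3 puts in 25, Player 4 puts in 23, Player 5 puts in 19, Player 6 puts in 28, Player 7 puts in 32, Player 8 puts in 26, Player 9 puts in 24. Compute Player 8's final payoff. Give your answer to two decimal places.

Total contributed: 0 + 24 + 25 + 23 + 19 + 28 + 32 + 26 + 24 = 201.
Each receives 5.1 × 201 / 9 = 113.90 from the joint research fund.
Player 8 keeps 32 − 26 = 6, so Player 8's payoff is 6 + 113.90 = 119.90.

119.90 million dollars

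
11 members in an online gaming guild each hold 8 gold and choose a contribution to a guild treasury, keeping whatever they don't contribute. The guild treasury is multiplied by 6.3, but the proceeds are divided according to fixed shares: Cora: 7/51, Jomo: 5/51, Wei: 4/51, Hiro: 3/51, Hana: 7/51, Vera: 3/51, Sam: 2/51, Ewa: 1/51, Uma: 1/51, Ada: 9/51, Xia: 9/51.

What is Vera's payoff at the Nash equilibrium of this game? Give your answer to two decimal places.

13.93 gold

Player j's private return per contributed unit is 6.3 × (j's share). Contributing is weakly dominant for j when that share is at least 1/6.3 = 0.1587, and contributing 0 is dominant otherwise.
The shares above 0.1587 belong to Ada and Xia, contributing 8 each; the remaining 9 contribute 0. Total contributed: 16.
Vera keeps 8 and receives 6.3 × 16 × 3/51 = 5.93 from the guild treasury, for a payoff of 13.93.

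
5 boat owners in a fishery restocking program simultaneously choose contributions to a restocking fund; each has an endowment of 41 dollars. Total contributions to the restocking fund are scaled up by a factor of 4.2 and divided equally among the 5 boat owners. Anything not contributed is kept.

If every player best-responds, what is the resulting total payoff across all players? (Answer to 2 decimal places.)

205.00 dollars

Each contributed unit returns 4.2/5 = 0.8400 to its contributor — below 1 — so contributing 0 is dominant for every player. At the Nash equilibrium everyone keeps their 41, and the group total is 5 × 41 = 205.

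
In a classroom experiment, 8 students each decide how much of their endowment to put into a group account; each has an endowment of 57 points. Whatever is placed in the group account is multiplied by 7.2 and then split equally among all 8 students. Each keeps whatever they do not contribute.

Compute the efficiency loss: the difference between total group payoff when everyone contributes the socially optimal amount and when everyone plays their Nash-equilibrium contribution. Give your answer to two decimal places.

Each contributed unit returns 7.2/8 = 0.9000 to its contributor — below 1 — so contributing 0 is dominant for every player. At the Nash equilibrium everyone keeps their 57, and the group total is 8 × 57 = 456.
Each contributed unit returns 7.200 to the group as a whole (0.9000 to each of 8 players), which exceeds 1, so the social optimum is full contribution: group total = 7.200 × 456 = 3283.20.
Efficiency loss = 3283.20 − 456 = 2827.20.

2827.20 points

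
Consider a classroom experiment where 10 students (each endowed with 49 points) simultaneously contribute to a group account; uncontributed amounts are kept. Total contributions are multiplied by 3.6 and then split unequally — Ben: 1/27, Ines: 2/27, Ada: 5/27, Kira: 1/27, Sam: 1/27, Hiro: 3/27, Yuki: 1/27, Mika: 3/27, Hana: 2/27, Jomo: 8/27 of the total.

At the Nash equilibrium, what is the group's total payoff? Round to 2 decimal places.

Each unit j contributes comes back to j as 3.6 × (j's share), so j prefers to contribute only if that share exceeds 1/3.6 = 0.2778; otherwise keeping the unit dominates.
Only Jomo (8/27) clears that bar, contributing 49; the remaining 9 contribute 0. Total contributed: 49.
The group account pays out 3.6 × 49 = 176.40 in total (split across the unequal shares, but the aggregate is all that matters for the group sum).
The 9 free-riders keep 49 each, adding 441. Group total = 441 + 176.40 = 617.40.

617.40 points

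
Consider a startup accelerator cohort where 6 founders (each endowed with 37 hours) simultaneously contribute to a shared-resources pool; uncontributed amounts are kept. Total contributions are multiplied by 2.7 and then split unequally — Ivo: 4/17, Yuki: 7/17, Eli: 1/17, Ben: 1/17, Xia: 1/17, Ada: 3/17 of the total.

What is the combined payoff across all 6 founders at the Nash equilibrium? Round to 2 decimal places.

A player with share s gets back 2.7·s per unit contributed, so full contribution is dominant for anyone with s > 1/2.7 = 0.3704 and zero contribution is dominant for anyone below.
Yuki alone (share 7/17) is above the threshold, contributing 37; the remaining 5 contribute 0. Total contributed: 37.
The shared-resources pool pays out 2.7 × 37 = 99.90 in total (split across the unequal shares, but the aggregate is all that matters for the group sum).
The 5 free-riders keep 37 each, adding 185. Group total = 185 + 99.90 = 284.90.

284.90 hours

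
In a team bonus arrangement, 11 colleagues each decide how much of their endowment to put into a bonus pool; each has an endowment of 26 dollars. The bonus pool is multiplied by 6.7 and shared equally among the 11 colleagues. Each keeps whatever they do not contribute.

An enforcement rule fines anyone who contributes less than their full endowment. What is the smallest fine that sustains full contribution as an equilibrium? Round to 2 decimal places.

10.16 dollars

Given the others contribute fully, the best deviation is to contribute 0 (any partial contribution still incurs the fine and gives up units whose private return 0.6091 is below 1).
Deviating from 26 to 0 saves 26 dollars but forfeits the deviator's share of the drop in the bonus pool: 6.7/11 × 26 = 15.84.
So the deviation gain is 26 − 15.84 = 10.16, and the fine must be at least 10.16 dollars to wipe it out.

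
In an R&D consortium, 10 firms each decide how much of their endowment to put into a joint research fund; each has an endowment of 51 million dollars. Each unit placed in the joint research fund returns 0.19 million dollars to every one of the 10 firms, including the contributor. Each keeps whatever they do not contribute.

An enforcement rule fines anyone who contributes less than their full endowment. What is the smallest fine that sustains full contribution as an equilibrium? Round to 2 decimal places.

Given the others contribute fully, the best deviation is to contribute 0 (any partial contribution still incurs the fine and gives up units whose private return 0.19 is below 1).
Deviating from 51 to 0 saves 51 million dollars but forfeits the deviator's share of the drop in the joint research fund: 0.19 × 51 = 9.69.
So the deviation gain is 51 − 9.69 = 41.31, and the fine must be at least 41.31 million dollars to wipe it out.

41.31 million dollars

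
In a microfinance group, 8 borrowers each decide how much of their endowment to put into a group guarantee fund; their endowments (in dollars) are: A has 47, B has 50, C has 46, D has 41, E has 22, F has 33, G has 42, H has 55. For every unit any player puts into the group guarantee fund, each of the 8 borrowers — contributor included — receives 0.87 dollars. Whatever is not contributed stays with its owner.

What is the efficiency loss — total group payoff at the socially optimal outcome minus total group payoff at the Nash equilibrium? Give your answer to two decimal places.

The private return per contributed unit is 0.87 < 1 for everyone, so the Nash equilibrium is zero contribution and the group total is Σ E_j = 47 + 50 + 46 + 41 + 22 + 33 + 42 + 55 = 336.
Each contributed unit returns 6.960 to the group, so the social optimum is full contribution by everyone: group total = 6.960 × 336 = 2338.56.
Efficiency loss = (6.960 − 1) × 336 = 2002.56.

2002.56 dollars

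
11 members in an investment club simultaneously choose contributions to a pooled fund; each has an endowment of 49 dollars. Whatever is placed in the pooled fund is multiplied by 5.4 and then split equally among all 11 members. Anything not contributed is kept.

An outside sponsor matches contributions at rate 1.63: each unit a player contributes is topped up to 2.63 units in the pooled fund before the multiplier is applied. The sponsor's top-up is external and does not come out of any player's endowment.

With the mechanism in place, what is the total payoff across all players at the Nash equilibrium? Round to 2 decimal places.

With the mechanism, a contributed unit returns 5.4 × 2.63 / 11 = 1.2911 per unit of net cost to the contributor — now above 1 — so contributing fully is weakly dominant for every player.
At the Nash equilibrium everyone contributes 49. Group total payoff = 5.4 × 2.63 × 539 = 7654.88.

7654.88 dollars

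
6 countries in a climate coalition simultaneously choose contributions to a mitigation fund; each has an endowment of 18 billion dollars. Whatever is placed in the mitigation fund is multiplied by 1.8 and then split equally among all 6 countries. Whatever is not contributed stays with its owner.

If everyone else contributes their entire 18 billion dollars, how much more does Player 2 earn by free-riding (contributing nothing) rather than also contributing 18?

Switching from a contribution of 18 to 0 lets Player 2 keep an extra 18 billion dollars, but lowers the mitigation fund by 18, which costs Player 2 their own share of that drop: 1.8/6 × 18 = 5.40.
Net gain = 18 − 5.40 = 12.60. The private return per contributed unit (0.3000) is below 1, so free-riding is indeed the best response regardless of what the others do.

12.60 billion dollars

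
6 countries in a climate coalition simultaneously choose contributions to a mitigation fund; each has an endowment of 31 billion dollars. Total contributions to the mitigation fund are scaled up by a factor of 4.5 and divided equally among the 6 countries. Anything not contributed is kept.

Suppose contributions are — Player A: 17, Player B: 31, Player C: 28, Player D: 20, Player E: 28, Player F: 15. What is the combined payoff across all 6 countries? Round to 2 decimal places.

672.50 billion dollars

Total contributed: 17 + 31 + 28 + 20 + 28 + 15 = 139; total kept: 6 × 31 − 139 = 47.
The mitigation fund pays out 4.5 × 139 = 625.50 in aggregate.
Group total = 47 + 625.50 = 672.50.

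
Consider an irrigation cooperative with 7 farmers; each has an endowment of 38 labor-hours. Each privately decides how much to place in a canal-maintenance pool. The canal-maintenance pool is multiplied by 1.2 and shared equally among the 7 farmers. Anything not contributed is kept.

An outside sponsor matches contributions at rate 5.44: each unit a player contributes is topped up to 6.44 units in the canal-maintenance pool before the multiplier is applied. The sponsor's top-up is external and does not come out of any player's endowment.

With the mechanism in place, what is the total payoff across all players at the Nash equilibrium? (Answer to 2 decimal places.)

Under the mechanism each unit contributed yields 1.2 × 6.44 / 7 = 1.1040 back to its contributor per unit of net cost, which exceeds 1, making full contribution the dominant choice for everyone.
So the Nash equilibrium is full contribution by all 7; the group earns 1.2 × 6.44 × 266 = 2055.65.

2055.65 labor-hours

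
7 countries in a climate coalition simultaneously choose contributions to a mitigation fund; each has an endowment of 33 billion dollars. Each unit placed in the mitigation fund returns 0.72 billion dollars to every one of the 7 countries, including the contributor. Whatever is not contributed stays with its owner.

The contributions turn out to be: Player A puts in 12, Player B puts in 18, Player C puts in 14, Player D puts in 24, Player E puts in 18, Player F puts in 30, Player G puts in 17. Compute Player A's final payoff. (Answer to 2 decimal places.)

116.76 billion dollars

Total contributed: 12 + 18 + 14 + 24 + 18 + 30 + 17 = 133.
Each receives 0.72 × 133 = 95.76 from the mitigation fund.
Player A keeps 33 − 12 = 21, so Player A's payoff is 21 + 95.76 = 116.76.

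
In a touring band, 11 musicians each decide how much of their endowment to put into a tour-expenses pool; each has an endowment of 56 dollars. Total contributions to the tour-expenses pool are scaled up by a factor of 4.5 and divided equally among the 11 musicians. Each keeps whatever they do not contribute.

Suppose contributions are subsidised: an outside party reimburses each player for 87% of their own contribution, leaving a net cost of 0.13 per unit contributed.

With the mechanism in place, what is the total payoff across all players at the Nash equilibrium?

3307.92 dollars

With the mechanism, a contributed unit returns (4.5/11) / 0.13 = 3.1469 per unit of net cost to the contributor — now above 1 — so contributing fully is weakly dominant for every player.
So the Nash equilibrium is full contribution by all 11; the group earns 11 × (56 × 0.87 + 4.5 × 56) = 3307.92.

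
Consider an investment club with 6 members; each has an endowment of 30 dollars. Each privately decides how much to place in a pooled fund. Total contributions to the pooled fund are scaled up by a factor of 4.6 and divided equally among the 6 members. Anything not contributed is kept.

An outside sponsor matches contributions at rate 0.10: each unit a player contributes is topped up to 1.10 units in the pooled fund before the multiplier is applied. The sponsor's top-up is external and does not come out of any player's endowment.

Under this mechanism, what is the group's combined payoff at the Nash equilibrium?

Even with the mechanism, each unit contributed returns only 4.6 × 1.10 / 6 = 0.8433 per unit of net cost, so contributing nothing is still dominant.
At the Nash equilibrium no one contributes; group total payoff = 6 × 30 = 180.

180.00 dollars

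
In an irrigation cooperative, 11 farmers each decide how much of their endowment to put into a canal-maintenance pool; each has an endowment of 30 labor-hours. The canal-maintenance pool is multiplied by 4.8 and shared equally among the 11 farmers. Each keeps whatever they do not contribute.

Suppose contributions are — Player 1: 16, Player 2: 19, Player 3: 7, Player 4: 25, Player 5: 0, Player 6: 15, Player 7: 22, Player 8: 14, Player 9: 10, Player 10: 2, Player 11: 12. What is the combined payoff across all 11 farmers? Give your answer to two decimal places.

Total contributed: 16 + 19 + 7 + 25 + 0 + 15 + 22 + 14 + 10 + 2 + 12 = 142; total kept: 11 × 30 − 142 = 188.
The canal-maintenance pool pays out 4.8 × 142 = 681.60 in aggregate.
Group total = 188 + 681.60 = 869.60.

869.60 labor-hours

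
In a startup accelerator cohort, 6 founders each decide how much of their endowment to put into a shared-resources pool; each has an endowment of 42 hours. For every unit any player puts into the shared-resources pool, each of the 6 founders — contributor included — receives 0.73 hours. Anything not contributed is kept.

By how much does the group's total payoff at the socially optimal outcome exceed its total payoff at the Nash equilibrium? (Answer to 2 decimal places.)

The private return per contributed unit is 0.73 < 1, so contributing 0 is dominant for every player. At the Nash equilibrium everyone keeps their 42, and the group total is 6 × 42 = 252.
Each contributed unit returns 4.380 to the group as a whole (0.73 to each of 6 players), which exceeds 1, so the social optimum is full contribution: group total = 4.380 × 252 = 1103.76.
Efficiency loss = 1103.76 − 252 = 851.76.

851.76 hours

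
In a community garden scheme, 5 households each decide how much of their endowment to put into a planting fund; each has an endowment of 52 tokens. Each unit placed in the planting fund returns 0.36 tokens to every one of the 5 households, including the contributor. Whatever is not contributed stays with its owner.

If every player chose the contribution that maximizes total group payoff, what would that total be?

468.00 tokens

Each contributed unit returns 1.800 to the group as a whole (0.36 to each of 5 players), which exceeds 1, so the social optimum is full contribution: group total = 1.800 × 260 = 468.00.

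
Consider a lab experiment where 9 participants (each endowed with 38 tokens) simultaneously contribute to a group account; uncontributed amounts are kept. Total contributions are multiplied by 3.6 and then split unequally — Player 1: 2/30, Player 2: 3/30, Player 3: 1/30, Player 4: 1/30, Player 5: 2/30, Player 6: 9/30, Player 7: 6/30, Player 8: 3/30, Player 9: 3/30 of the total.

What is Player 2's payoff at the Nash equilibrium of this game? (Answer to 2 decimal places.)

51.68 tokens

For player j, contributing a unit is worthwhile iff 3.6 × (j's share) ≥ 1, i.e. iff j's share is at least 0.2778.
Only Player 6 (9/30) clears that bar, contributing 38; the remaining 8 contribute 0. Total contributed: 38.
Player 2 keeps 38 and receives 3.6 × 38 × 3/30 = 13.68 from the group account, for a payoff of 51.68.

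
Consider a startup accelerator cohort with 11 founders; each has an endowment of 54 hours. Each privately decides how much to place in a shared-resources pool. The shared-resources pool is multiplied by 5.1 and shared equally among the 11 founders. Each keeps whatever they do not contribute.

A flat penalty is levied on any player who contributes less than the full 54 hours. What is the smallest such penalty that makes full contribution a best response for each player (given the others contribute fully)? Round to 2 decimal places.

Given the others contribute fully, the best deviation is to contribute 0 (any partial contribution still incurs the fine and gives up units whose private return 0.4636 is below 1).
Deviating from 54 to 0 saves 54 hours but forfeits the deviator's share of the drop in the shared-resources pool: 5.1/11 × 54 = 25.04.
So the deviation gain is 54 − 25.04 = 28.96, and the fine must be at least 28.96 hours to wipe it out.

28.96 hours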